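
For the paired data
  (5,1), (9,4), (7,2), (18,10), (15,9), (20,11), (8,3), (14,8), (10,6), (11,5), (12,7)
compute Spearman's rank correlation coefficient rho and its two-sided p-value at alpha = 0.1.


Step 1: Rank x and y separately (midranks; no ties here).
rank(x): 5->1, 9->4, 7->2, 18->10, 15->9, 20->11, 8->3, 14->8, 10->5, 11->6, 12->7
rank(y): 1->1, 4->4, 2->2, 10->10, 9->9, 11->11, 3->3, 8->8, 6->6, 5->5, 7->7
Step 2: d_i = R_x(i) - R_y(i); compute d_i^2.
  (1-1)^2=0, (4-4)^2=0, (2-2)^2=0, (10-10)^2=0, (9-9)^2=0, (11-11)^2=0, (3-3)^2=0, (8-8)^2=0, (5-6)^2=1, (6-5)^2=1, (7-7)^2=0
sum(d^2) = 2.
Step 3: rho = 1 - 6*2 / (11*(11^2 - 1)) = 1 - 12/1320 = 0.990909.
Step 4: Under H0, t = rho * sqrt((n-2)/(1-rho^2)) = 22.0966 ~ t(9).
Step 5: Two-sided p-value from the t-distribution with 9 df = 0.000000.
Step 6: alpha = 0.1. reject H0.

rho = 0.9909, p = 0.000000, reject H0 at alpha = 0.1.


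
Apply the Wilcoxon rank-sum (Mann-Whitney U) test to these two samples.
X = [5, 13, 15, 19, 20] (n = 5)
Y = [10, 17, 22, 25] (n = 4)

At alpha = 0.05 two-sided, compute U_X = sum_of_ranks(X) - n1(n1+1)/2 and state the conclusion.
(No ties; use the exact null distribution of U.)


Step 1: Combine and sort all 9 observations; assign midranks.
sorted (value, group): (5,X), (10,Y), (13,X), (15,X), (17,Y), (19,X), (20,X), (22,Y), (25,Y)
ranks: 5->1, 10->2, 13->3, 15->4, 17->5, 19->6, 20->7, 22->8, 25->9
Step 2: Rank sum for X: R1 = 1 + 3 + 4 + 6 + 7 = 21.
Step 3: U_X = R1 - n1(n1+1)/2 = 21 - 5*6/2 = 21 - 15 = 6.
       U_Y = n1*n2 - U_X = 20 - 6 = 14.
Step 4: No ties, so the exact null distribution of U (based on enumerating the C(9,5) = 126 equally likely rank assignments) gives the two-sided p-value.
Step 5: p-value = 0.412698; compare to alpha = 0.05. fail to reject H0.

U_X = 6, p = 0.412698, fail to reject H0 at alpha = 0.05.


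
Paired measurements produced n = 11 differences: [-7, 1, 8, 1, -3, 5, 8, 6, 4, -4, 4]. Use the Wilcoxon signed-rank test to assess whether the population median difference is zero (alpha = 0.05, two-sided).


Step 1: Drop any zero differences (none here) and take |d_i|.
|d| = [7, 1, 8, 1, 3, 5, 8, 6, 4, 4, 4]
Step 2: Midrank |d_i| (ties get averaged ranks).
ranks: |7|->9, |1|->1.5, |8|->10.5, |1|->1.5, |3|->3, |5|->7, |8|->10.5, |6|->8, |4|->5, |4|->5, |4|->5
Step 3: Attach original signs; sum ranks with positive sign and with negative sign.
W+ = 1.5 + 10.5 + 1.5 + 7 + 10.5 + 8 + 5 + 5 = 49
W- = 9 + 3 + 5 = 17
(Check: W+ + W- = 66 should equal n(n+1)/2 = 66.)
Step 4: Test statistic W = min(W+, W-) = 17.
Step 5: Ties in |d|, so use the tie-corrected normal approximation.
        E[W] = n(n+1)/4 = 11*12/4 = 33.
        Tie groups: |d|=1 (t=2), |d|=4 (t=3), |d|=8 (t=2); sum(t^3 - t) = 36.
        Var[W] = n(n+1)(2n+1)/24 - sum(t^3-t)/48 = 3036/24 - 36/48 = 125.75.
        z = (W - E[W]) / sqrt(Var[W]) = (17 - 33) / 11.2138 = -1.4268.
        Two-sided p = 2*Phi(z) = 0.153635.
Step 6: alpha = 0.05. fail to reject H0.

W+ = 49, W- = 17, W = min = 17, p = 0.153635, fail to reject H0.


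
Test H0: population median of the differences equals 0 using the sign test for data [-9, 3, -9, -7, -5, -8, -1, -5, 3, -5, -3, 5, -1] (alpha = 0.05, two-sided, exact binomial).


Step 1: Discard zero differences. Original n = 13; n_eff = number of nonzero differences = 13.
Nonzero differences (with sign): -9, +3, -9, -7, -5, -8, -1, -5, +3, -5, -3, +5, -1
Step 2: Count signs: positive = 3, negative = 10.
Step 3: Under H0: P(positive) = 0.5, so the number of positives S ~ Bin(13, 0.5).
Step 4: Two-sided exact p-value = sum of Bin(13,0.5) probabilities at or below the observed probability = 0.092285.
Step 5: alpha = 0.05. fail to reject H0.

n_eff = 13, pos = 3, neg = 10, p = 0.092285, fail to reject H0.


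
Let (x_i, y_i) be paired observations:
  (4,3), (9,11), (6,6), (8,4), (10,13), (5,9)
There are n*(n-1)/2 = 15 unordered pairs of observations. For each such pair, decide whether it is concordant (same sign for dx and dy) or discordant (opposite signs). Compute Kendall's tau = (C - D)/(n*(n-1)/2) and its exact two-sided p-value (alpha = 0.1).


Step 1: Enumerate the 15 unordered pairs (i,j) with i<j and classify each by sign(x_j-x_i) * sign(y_j-y_i).
  (1,2):dx=+5,dy=+8->C; (1,3):dx=+2,dy=+3->C; (1,4):dx=+4,dy=+1->C; (1,5):dx=+6,dy=+10->C
  (1,6):dx=+1,dy=+6->C; (2,3):dx=-3,dy=-5->C; (2,4):dx=-1,dy=-7->C; (2,5):dx=+1,dy=+2->C
  (2,6):dx=-4,dy=-2->C; (3,4):dx=+2,dy=-2->D; (3,5):dx=+4,dy=+7->C; (3,6):dx=-1,dy=+3->D
  (4,5):dx=+2,dy=+9->C; (4,6):dx=-3,dy=+5->D; (5,6):dx=-5,dy=-4->C
Step 2: C = 12, D = 3, total pairs = 15.
Step 3: tau = (C - D)/(n(n-1)/2) = (12 - 3)/15 = 0.600000.
Step 4: Exact two-sided p-value (enumerate n! = 720 permutations of y under H0): p = 0.136111.
Step 5: alpha = 0.1. fail to reject H0.

tau_b = 0.6000 (C=12, D=3), p = 0.136111, fail to reject H0.


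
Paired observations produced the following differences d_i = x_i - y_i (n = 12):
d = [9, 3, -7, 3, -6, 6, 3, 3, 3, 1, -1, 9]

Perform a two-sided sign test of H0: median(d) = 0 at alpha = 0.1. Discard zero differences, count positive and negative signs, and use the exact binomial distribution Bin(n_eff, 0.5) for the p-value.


Step 1: Discard zero differences. Original n = 12; n_eff = number of nonzero differences = 12.
Nonzero differences (with sign): +9, +3, -7, +3, -6, +6, +3, +3, +3, +1, -1, +9
Step 2: Count signs: positive = 9, negative = 3.
Step 3: Under H0: P(positive) = 0.5, so the number of positives S ~ Bin(12, 0.5).
Step 4: Two-sided exact p-value = sum of Bin(12,0.5) probabilities at or below the observed probability = 0.145996.
Step 5: alpha = 0.1. fail to reject H0.

n_eff = 12, pos = 9, neg = 3, p = 0.145996, fail to reject H0.


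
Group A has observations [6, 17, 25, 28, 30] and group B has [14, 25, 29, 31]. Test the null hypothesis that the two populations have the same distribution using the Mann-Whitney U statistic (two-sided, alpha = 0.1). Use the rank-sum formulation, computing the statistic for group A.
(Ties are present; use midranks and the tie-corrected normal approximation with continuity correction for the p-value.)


Step 1: Combine and sort all 9 observations; assign midranks.
sorted (value, group): (6,X), (14,Y), (17,X), (25,X), (25,Y), (28,X), (29,Y), (30,X), (31,Y)
ranks: 6->1, 14->2, 17->3, 25->4.5, 25->4.5, 28->6, 29->7, 30->8, 31->9
Step 2: Rank sum for X: R1 = 1 + 3 + 4.5 + 6 + 8 = 22.5.
Step 3: U_X = R1 - n1(n1+1)/2 = 22.5 - 5*6/2 = 22.5 - 15 = 7.5.
       U_Y = n1*n2 - U_X = 20 - 7.5 = 12.5.
Step 4: Ties are present, so use the tie-corrected normal approximation (with continuity correction) for the p-value.
Step 5: p-value = 0.622753; compare to alpha = 0.1. fail to reject H0.

U_X = 7.5, p = 0.622753, fail to reject H0 at alpha = 0.1.


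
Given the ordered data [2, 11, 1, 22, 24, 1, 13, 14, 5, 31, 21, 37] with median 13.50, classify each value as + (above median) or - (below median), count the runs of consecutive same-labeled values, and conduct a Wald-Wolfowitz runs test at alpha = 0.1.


Step 1: Compute median = 13.50; label A = above, B = below.
Labels in order: BBBAABBABAAA  (n_A = 6, n_B = 6)
Step 2: Count runs R = 6.
Step 3: Under H0 (random ordering), E[R] = 2*n_A*n_B/(n_A+n_B) + 1 = 2*6*6/12 + 1 = 7.0000.
        Var[R] = 2*n_A*n_B*(2*n_A*n_B - n_A - n_B) / ((n_A+n_B)^2 * (n_A+n_B-1)) = 4320/1584 = 2.7273.
        SD[R] = 1.6514.
Step 4: Continuity-corrected z = (R + 0.5 - E[R]) / SD[R] = (6 + 0.5 - 7.0000) / 1.6514 = -0.3028.
Step 5: Two-sided p-value via normal approximation = 2*(1 - Phi(|z|)) = 0.762069.
Step 6: alpha = 0.1. fail to reject H0.

R = 6, z = -0.3028, p = 0.762069, fail to reject H0.


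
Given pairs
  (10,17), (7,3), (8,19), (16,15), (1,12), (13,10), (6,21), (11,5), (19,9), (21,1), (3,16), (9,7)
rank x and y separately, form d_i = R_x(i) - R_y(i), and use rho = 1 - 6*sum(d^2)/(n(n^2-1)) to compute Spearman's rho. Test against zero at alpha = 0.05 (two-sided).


Step 1: Rank x and y separately (midranks; no ties here).
rank(x): 10->7, 7->4, 8->5, 16->10, 1->1, 13->9, 6->3, 11->8, 19->11, 21->12, 3->2, 9->6
rank(y): 17->10, 3->2, 19->11, 15->8, 12->7, 10->6, 21->12, 5->3, 9->5, 1->1, 16->9, 7->4
Step 2: d_i = R_x(i) - R_y(i); compute d_i^2.
  (7-10)^2=9, (4-2)^2=4, (5-11)^2=36, (10-8)^2=4, (1-7)^2=36, (9-6)^2=9, (3-12)^2=81, (8-3)^2=25, (11-5)^2=36, (12-1)^2=121, (2-9)^2=49, (6-4)^2=4
sum(d^2) = 414.
Step 3: rho = 1 - 6*414 / (12*(12^2 - 1)) = 1 - 2484/1716 = -0.447552.
Step 4: Under H0, t = rho * sqrt((n-2)/(1-rho^2)) = -1.5826 ~ t(10).
Step 5: Two-sided p-value from the t-distribution with 10 df = 0.144586.
Step 6: alpha = 0.05. fail to reject H0.

rho = -0.4476, p = 0.144586, fail to reject H0 at alpha = 0.05.


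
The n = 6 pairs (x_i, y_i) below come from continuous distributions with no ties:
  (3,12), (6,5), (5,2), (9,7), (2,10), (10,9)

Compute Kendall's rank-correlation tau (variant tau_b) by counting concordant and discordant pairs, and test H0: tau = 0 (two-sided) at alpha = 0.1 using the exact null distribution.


Step 1: Enumerate the 15 unordered pairs (i,j) with i<j and classify each by sign(x_j-x_i) * sign(y_j-y_i).
  (1,2):dx=+3,dy=-7->D; (1,3):dx=+2,dy=-10->D; (1,4):dx=+6,dy=-5->D; (1,5):dx=-1,dy=-2->C
  (1,6):dx=+7,dy=-3->D; (2,3):dx=-1,dy=-3->C; (2,4):dx=+3,dy=+2->C; (2,5):dx=-4,dy=+5->D
  (2,6):dx=+4,dy=+4->C; (3,4):dx=+4,dy=+5->C; (3,5):dx=-3,dy=+8->D; (3,6):dx=+5,dy=+7->C
  (4,5):dx=-7,dy=+3->D; (4,6):dx=+1,dy=+2->C; (5,6):dx=+8,dy=-1->D
Step 2: C = 7, D = 8, total pairs = 15.
Step 3: tau = (C - D)/(n(n-1)/2) = (7 - 8)/15 = -0.066667.
Step 4: Exact two-sided p-value (enumerate n! = 720 permutations of y under H0): p = 1.000000.
Step 5: alpha = 0.1. fail to reject H0.

tau_b = -0.0667 (C=7, D=8), p = 1.000000, fail to reject H0.


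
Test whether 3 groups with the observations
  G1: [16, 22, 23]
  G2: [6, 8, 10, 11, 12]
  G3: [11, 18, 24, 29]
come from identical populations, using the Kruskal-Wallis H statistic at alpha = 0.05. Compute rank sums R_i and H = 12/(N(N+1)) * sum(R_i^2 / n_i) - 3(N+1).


Step 1: Combine all N = 12 observations and assign midranks.
sorted (value, group, rank): (6,G2,1), (8,G2,2), (10,G2,3), (11,G2,4.5), (11,G3,4.5), (12,G2,6), (16,G1,7), (18,G3,8), (22,G1,9), (23,G1,10), (24,G3,11), (29,G3,12)
Step 2: Sum ranks within each group.
R_1 = 26 (n_1 = 3)
R_2 = 16.5 (n_2 = 5)
R_3 = 35.5 (n_3 = 4)
Step 3: H = 12/(N(N+1)) * sum(R_i^2/n_i) - 3(N+1)
     = 12/(12*13) * (26^2/3 + 16.5^2/5 + 35.5^2/4) - 3*13
     = 0.076923 * 594.846 - 39
     = 6.757372.
Step 4: Ties present; correction factor C = 1 - 6/(12^3 - 12) = 0.996503. Corrected H = 6.757372 / 0.996503 = 6.781082.
Step 5: Under H0, H ~ chi^2(2); p-value = 0.033690.
Step 6: alpha = 0.05. reject H0.

H = 6.7811, df = 2, p = 0.033690, reject H0.


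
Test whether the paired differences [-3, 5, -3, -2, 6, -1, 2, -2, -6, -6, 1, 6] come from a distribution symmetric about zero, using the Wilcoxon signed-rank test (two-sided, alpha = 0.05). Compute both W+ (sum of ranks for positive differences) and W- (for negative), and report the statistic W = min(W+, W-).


Step 1: Drop any zero differences (none here) and take |d_i|.
|d| = [3, 5, 3, 2, 6, 1, 2, 2, 6, 6, 1, 6]
Step 2: Midrank |d_i| (ties get averaged ranks).
ranks: |3|->6.5, |5|->8, |3|->6.5, |2|->4, |6|->10.5, |1|->1.5, |2|->4, |2|->4, |6|->10.5, |6|->10.5, |1|->1.5, |6|->10.5
Step 3: Attach original signs; sum ranks with positive sign and with negative sign.
W+ = 8 + 10.5 + 4 + 1.5 + 10.5 = 34.5
W- = 6.5 + 6.5 + 4 + 1.5 + 4 + 10.5 + 10.5 = 43.5
(Check: W+ + W- = 78 should equal n(n+1)/2 = 78.)
Step 4: Test statistic W = min(W+, W-) = 34.5.
Step 5: Ties in |d|, so use the tie-corrected normal approximation.
        E[W] = n(n+1)/4 = 12*13/4 = 39.
        Tie groups: |d|=1 (t=2), |d|=2 (t=3), |d|=3 (t=2), |d|=6 (t=4); sum(t^3 - t) = 96.
        Var[W] = n(n+1)(2n+1)/24 - sum(t^3-t)/48 = 3900/24 - 96/48 = 160.5.
        z = (W - E[W]) / sqrt(Var[W]) = (34.5 - 39) / 12.6689 = -0.3552.
        Two-sided p = 2*Phi(z) = 0.722439.
Step 6: alpha = 0.05. fail to reject H0.

W+ = 34.5, W- = 43.5, W = min = 34.5, p = 0.722439, fail to reject H0.


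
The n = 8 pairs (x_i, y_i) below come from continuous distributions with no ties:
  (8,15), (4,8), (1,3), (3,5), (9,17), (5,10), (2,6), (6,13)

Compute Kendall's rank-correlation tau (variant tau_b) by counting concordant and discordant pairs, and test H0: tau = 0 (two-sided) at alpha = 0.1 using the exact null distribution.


Step 1: Enumerate the 28 unordered pairs (i,j) with i<j and classify each by sign(x_j-x_i) * sign(y_j-y_i).
  (1,2):dx=-4,dy=-7->C; (1,3):dx=-7,dy=-12->C; (1,4):dx=-5,dy=-10->C; (1,5):dx=+1,dy=+2->C
  (1,6):dx=-3,dy=-5->C; (1,7):dx=-6,dy=-9->C; (1,8):dx=-2,dy=-2->C; (2,3):dx=-3,dy=-5->C
  (2,4):dx=-1,dy=-3->C; (2,5):dx=+5,dy=+9->C; (2,6):dx=+1,dy=+2->C; (2,7):dx=-2,dy=-2->C
  (2,8):dx=+2,dy=+5->C; (3,4):dx=+2,dy=+2->C; (3,5):dx=+8,dy=+14->C; (3,6):dx=+4,dy=+7->C
  (3,7):dx=+1,dy=+3->C; (3,8):dx=+5,dy=+10->C; (4,5):dx=+6,dy=+12->C; (4,6):dx=+2,dy=+5->C
  (4,7):dx=-1,dy=+1->D; (4,8):dx=+3,dy=+8->C; (5,6):dx=-4,dy=-7->C; (5,7):dx=-7,dy=-11->C
  (5,8):dx=-3,dy=-4->C; (6,7):dx=-3,dy=-4->C; (6,8):dx=+1,dy=+3->C; (7,8):dx=+4,dy=+7->C
Step 2: C = 27, D = 1, total pairs = 28.
Step 3: tau = (C - D)/(n(n-1)/2) = (27 - 1)/28 = 0.928571.
Step 4: Exact two-sided p-value (enumerate n! = 40320 permutations of y under H0): p = 0.000397.
Step 5: alpha = 0.1. reject H0.

tau_b = 0.9286 (C=27, D=1), p = 0.000397, reject H0.


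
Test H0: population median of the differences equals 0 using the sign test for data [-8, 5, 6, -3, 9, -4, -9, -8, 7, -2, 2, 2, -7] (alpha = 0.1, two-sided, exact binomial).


Step 1: Discard zero differences. Original n = 13; n_eff = number of nonzero differences = 13.
Nonzero differences (with sign): -8, +5, +6, -3, +9, -4, -9, -8, +7, -2, +2, +2, -7
Step 2: Count signs: positive = 6, negative = 7.
Step 3: Under H0: P(positive) = 0.5, so the number of positives S ~ Bin(13, 0.5).
Step 4: Two-sided exact p-value = sum of Bin(13,0.5) probabilities at or below the observed probability = 1.000000.
Step 5: alpha = 0.1. fail to reject H0.

n_eff = 13, pos = 6, neg = 7, p = 1.000000, fail to reject H0.


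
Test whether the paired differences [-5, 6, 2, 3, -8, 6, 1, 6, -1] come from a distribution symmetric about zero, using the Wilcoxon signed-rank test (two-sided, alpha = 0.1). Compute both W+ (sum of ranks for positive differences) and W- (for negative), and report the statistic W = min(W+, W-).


Step 1: Drop any zero differences (none here) and take |d_i|.
|d| = [5, 6, 2, 3, 8, 6, 1, 6, 1]
Step 2: Midrank |d_i| (ties get averaged ranks).
ranks: |5|->5, |6|->7, |2|->3, |3|->4, |8|->9, |6|->7, |1|->1.5, |6|->7, |1|->1.5
Step 3: Attach original signs; sum ranks with positive sign and with negative sign.
W+ = 7 + 3 + 4 + 7 + 1.5 + 7 = 29.5
W- = 5 + 9 + 1.5 = 15.5
(Check: W+ + W- = 45 should equal n(n+1)/2 = 45.)
Step 4: Test statistic W = min(W+, W-) = 15.5.
Step 5: Ties in |d|, so use the tie-corrected normal approximation.
        E[W] = n(n+1)/4 = 9*10/4 = 22.5.
        Tie groups: |d|=1 (t=2), |d|=6 (t=3); sum(t^3 - t) = 30.
        Var[W] = n(n+1)(2n+1)/24 - sum(t^3-t)/48 = 1710/24 - 30/48 = 70.625.
        z = (W - E[W]) / sqrt(Var[W]) = (15.5 - 22.5) / 8.4039 = -0.8329.
        Two-sided p = 2*Phi(z) = 0.404873.
Step 6: alpha = 0.1. fail to reject H0.

W+ = 29.5, W- = 15.5, W = min = 15.5, p = 0.404873, fail to reject H0.


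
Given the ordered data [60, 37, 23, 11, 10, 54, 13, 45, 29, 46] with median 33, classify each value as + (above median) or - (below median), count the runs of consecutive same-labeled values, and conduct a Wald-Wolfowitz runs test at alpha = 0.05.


Step 1: Compute median = 33; label A = above, B = below.
Labels in order: AABBBABABA  (n_A = 5, n_B = 5)
Step 2: Count runs R = 7.
Step 3: Under H0 (random ordering), E[R] = 2*n_A*n_B/(n_A+n_B) + 1 = 2*5*5/10 + 1 = 6.0000.
        Var[R] = 2*n_A*n_B*(2*n_A*n_B - n_A - n_B) / ((n_A+n_B)^2 * (n_A+n_B-1)) = 2000/900 = 2.2222.
        SD[R] = 1.4907.
Step 4: Continuity-corrected z = (R - 0.5 - E[R]) / SD[R] = (7 - 0.5 - 6.0000) / 1.4907 = 0.3354.
Step 5: Two-sided p-value via normal approximation = 2*(1 - Phi(|z|)) = 0.737316.
Step 6: alpha = 0.05. fail to reject H0.

R = 7, z = 0.3354, p = 0.737316, fail to reject H0.


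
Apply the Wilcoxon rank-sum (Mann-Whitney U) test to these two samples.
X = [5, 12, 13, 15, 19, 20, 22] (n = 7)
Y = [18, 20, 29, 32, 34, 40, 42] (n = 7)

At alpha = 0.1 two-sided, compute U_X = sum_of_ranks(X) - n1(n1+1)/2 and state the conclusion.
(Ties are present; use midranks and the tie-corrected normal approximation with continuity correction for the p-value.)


Step 1: Combine and sort all 14 observations; assign midranks.
sorted (value, group): (5,X), (12,X), (13,X), (15,X), (18,Y), (19,X), (20,X), (20,Y), (22,X), (29,Y), (32,Y), (34,Y), (40,Y), (42,Y)
ranks: 5->1, 12->2, 13->3, 15->4, 18->5, 19->6, 20->7.5, 20->7.5, 22->9, 29->10, 32->11, 34->12, 40->13, 42->14
Step 2: Rank sum for X: R1 = 1 + 2 + 3 + 4 + 6 + 7.5 + 9 = 32.5.
Step 3: U_X = R1 - n1(n1+1)/2 = 32.5 - 7*8/2 = 32.5 - 28 = 4.5.
       U_Y = n1*n2 - U_X = 49 - 4.5 = 44.5.
Step 4: Ties are present, so use the tie-corrected normal approximation (with continuity correction) for the p-value.
Step 5: p-value = 0.012618; compare to alpha = 0.1. reject H0.

U_X = 4.5, p = 0.012618, reject H0 at alpha = 0.1.


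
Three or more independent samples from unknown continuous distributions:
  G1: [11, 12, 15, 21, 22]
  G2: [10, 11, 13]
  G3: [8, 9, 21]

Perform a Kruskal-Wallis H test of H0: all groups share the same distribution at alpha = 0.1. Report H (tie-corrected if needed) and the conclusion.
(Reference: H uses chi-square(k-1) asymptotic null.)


Step 1: Combine all N = 11 observations and assign midranks.
sorted (value, group, rank): (8,G3,1), (9,G3,2), (10,G2,3), (11,G1,4.5), (11,G2,4.5), (12,G1,6), (13,G2,7), (15,G1,8), (21,G1,9.5), (21,G3,9.5), (22,G1,11)
Step 2: Sum ranks within each group.
R_1 = 39 (n_1 = 5)
R_2 = 14.5 (n_2 = 3)
R_3 = 12.5 (n_3 = 3)
Step 3: H = 12/(N(N+1)) * sum(R_i^2/n_i) - 3(N+1)
     = 12/(11*12) * (39^2/5 + 14.5^2/3 + 12.5^2/3) - 3*12
     = 0.090909 * 426.367 - 36
     = 2.760606.
Step 4: Ties present; correction factor C = 1 - 12/(11^3 - 11) = 0.990909. Corrected H = 2.760606 / 0.990909 = 2.785933.
Step 5: Under H0, H ~ chi^2(2); p-value = 0.248338.
Step 6: alpha = 0.1. fail to reject H0.

H = 2.7859, df = 2, p = 0.248338, fail to reject H0.


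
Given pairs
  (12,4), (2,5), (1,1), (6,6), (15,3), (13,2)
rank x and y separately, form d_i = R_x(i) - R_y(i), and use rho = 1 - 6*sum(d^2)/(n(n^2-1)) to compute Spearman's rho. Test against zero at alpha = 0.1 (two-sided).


Step 1: Rank x and y separately (midranks; no ties here).
rank(x): 12->4, 2->2, 1->1, 6->3, 15->6, 13->5
rank(y): 4->4, 5->5, 1->1, 6->6, 3->3, 2->2
Step 2: d_i = R_x(i) - R_y(i); compute d_i^2.
  (4-4)^2=0, (2-5)^2=9, (1-1)^2=0, (3-6)^2=9, (6-3)^2=9, (5-2)^2=9
sum(d^2) = 36.
Step 3: rho = 1 - 6*36 / (6*(6^2 - 1)) = 1 - 216/210 = -0.028571.
Step 4: Under H0, t = rho * sqrt((n-2)/(1-rho^2)) = -0.0572 ~ t(4).
Step 5: Two-sided p-value from the t-distribution with 4 df = 0.957155.
Step 6: alpha = 0.1. fail to reject H0.

rho = -0.0286, p = 0.957155, fail to reject H0 at alpha = 0.1.


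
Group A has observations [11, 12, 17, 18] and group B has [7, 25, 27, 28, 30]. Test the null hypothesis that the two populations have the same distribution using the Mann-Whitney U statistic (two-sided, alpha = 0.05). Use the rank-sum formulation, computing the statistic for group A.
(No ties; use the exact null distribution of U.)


Step 1: Combine and sort all 9 observations; assign midranks.
sorted (value, group): (7,Y), (11,X), (12,X), (17,X), (18,X), (25,Y), (27,Y), (28,Y), (30,Y)
ranks: 7->1, 11->2, 12->3, 17->4, 18->5, 25->6, 27->7, 28->8, 30->9
Step 2: Rank sum for X: R1 = 2 + 3 + 4 + 5 = 14.
Step 3: U_X = R1 - n1(n1+1)/2 = 14 - 4*5/2 = 14 - 10 = 4.
       U_Y = n1*n2 - U_X = 20 - 4 = 16.
Step 4: No ties, so the exact null distribution of U (based on enumerating the C(9,4) = 126 equally likely rank assignments) gives the two-sided p-value.
Step 5: p-value = 0.190476; compare to alpha = 0.05. fail to reject H0.

U_X = 4, p = 0.190476, fail to reject H0 at alpha = 0.05.


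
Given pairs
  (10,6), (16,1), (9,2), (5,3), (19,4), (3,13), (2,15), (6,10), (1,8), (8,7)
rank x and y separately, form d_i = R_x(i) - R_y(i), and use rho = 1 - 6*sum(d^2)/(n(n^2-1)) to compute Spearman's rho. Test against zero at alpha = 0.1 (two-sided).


Step 1: Rank x and y separately (midranks; no ties here).
rank(x): 10->8, 16->9, 9->7, 5->4, 19->10, 3->3, 2->2, 6->5, 1->1, 8->6
rank(y): 6->5, 1->1, 2->2, 3->3, 4->4, 13->9, 15->10, 10->8, 8->7, 7->6
Step 2: d_i = R_x(i) - R_y(i); compute d_i^2.
  (8-5)^2=9, (9-1)^2=64, (7-2)^2=25, (4-3)^2=1, (10-4)^2=36, (3-9)^2=36, (2-10)^2=64, (5-8)^2=9, (1-7)^2=36, (6-6)^2=0
sum(d^2) = 280.
Step 3: rho = 1 - 6*280 / (10*(10^2 - 1)) = 1 - 1680/990 = -0.696970.
Step 4: Under H0, t = rho * sqrt((n-2)/(1-rho^2)) = -2.7490 ~ t(8).
Step 5: Two-sided p-value from the t-distribution with 8 df = 0.025097.
Step 6: alpha = 0.1. reject H0.

rho = -0.6970, p = 0.025097, reject H0 at alpha = 0.1.


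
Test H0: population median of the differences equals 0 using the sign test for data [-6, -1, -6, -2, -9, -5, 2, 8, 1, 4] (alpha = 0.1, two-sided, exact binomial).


Step 1: Discard zero differences. Original n = 10; n_eff = number of nonzero differences = 10.
Nonzero differences (with sign): -6, -1, -6, -2, -9, -5, +2, +8, +1, +4
Step 2: Count signs: positive = 4, negative = 6.
Step 3: Under H0: P(positive) = 0.5, so the number of positives S ~ Bin(10, 0.5).
Step 4: Two-sided exact p-value = sum of Bin(10,0.5) probabilities at or below the observed probability = 0.753906.
Step 5: alpha = 0.1. fail to reject H0.

n_eff = 10, pos = 4, neg = 6, p = 0.753906, fail to reject H0.


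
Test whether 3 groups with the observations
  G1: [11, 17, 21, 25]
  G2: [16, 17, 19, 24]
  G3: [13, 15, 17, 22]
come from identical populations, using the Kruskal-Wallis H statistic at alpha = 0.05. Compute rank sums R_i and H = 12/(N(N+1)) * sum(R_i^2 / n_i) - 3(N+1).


Step 1: Combine all N = 12 observations and assign midranks.
sorted (value, group, rank): (11,G1,1), (13,G3,2), (15,G3,3), (16,G2,4), (17,G1,6), (17,G2,6), (17,G3,6), (19,G2,8), (21,G1,9), (22,G3,10), (24,G2,11), (25,G1,12)
Step 2: Sum ranks within each group.
R_1 = 28 (n_1 = 4)
R_2 = 29 (n_2 = 4)
R_3 = 21 (n_3 = 4)
Step 3: H = 12/(N(N+1)) * sum(R_i^2/n_i) - 3(N+1)
     = 12/(12*13) * (28^2/4 + 29^2/4 + 21^2/4) - 3*13
     = 0.076923 * 516.5 - 39
     = 0.730769.
Step 4: Ties present; correction factor C = 1 - 24/(12^3 - 12) = 0.986014. Corrected H = 0.730769 / 0.986014 = 0.741135.
Step 5: Under H0, H ~ chi^2(2); p-value = 0.690343.
Step 6: alpha = 0.05. fail to reject H0.

H = 0.7411, df = 2, p = 0.690343, fail to reject H0.


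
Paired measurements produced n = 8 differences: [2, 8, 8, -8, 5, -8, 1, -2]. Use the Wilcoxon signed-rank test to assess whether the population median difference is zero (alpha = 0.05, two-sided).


Step 1: Drop any zero differences (none here) and take |d_i|.
|d| = [2, 8, 8, 8, 5, 8, 1, 2]
Step 2: Midrank |d_i| (ties get averaged ranks).
ranks: |2|->2.5, |8|->6.5, |8|->6.5, |8|->6.5, |5|->4, |8|->6.5, |1|->1, |2|->2.5
Step 3: Attach original signs; sum ranks with positive sign and with negative sign.
W+ = 2.5 + 6.5 + 6.5 + 4 + 1 = 20.5
W- = 6.5 + 6.5 + 2.5 = 15.5
(Check: W+ + W- = 36 should equal n(n+1)/2 = 36.)
Step 4: Test statistic W = min(W+, W-) = 15.5.
Step 5: Ties in |d|, so use the tie-corrected normal approximation.
        E[W] = n(n+1)/4 = 8*9/4 = 18.
        Tie groups: |d|=2 (t=2), |d|=8 (t=4); sum(t^3 - t) = 66.
        Var[W] = n(n+1)(2n+1)/24 - sum(t^3-t)/48 = 1224/24 - 66/48 = 49.625.
        z = (W - E[W]) / sqrt(Var[W]) = (15.5 - 18) / 7.0445 = -0.3549.
        Two-sided p = 2*Phi(z) = 0.722674.
Step 6: alpha = 0.05. fail to reject H0.

W+ = 20.5, W- = 15.5, W = min = 15.5, p = 0.722674, fail to reject H0.


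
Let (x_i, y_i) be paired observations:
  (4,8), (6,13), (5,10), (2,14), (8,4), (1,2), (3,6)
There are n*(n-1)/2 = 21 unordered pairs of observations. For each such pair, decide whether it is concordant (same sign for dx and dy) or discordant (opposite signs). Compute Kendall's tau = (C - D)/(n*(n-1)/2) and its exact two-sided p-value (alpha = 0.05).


Step 1: Enumerate the 21 unordered pairs (i,j) with i<j and classify each by sign(x_j-x_i) * sign(y_j-y_i).
  (1,2):dx=+2,dy=+5->C; (1,3):dx=+1,dy=+2->C; (1,4):dx=-2,dy=+6->D; (1,5):dx=+4,dy=-4->D
  (1,6):dx=-3,dy=-6->C; (1,7):dx=-1,dy=-2->C; (2,3):dx=-1,dy=-3->C; (2,4):dx=-4,dy=+1->D
  (2,5):dx=+2,dy=-9->D; (2,6):dx=-5,dy=-11->C; (2,7):dx=-3,dy=-7->C; (3,4):dx=-3,dy=+4->D
  (3,5):dx=+3,dy=-6->D; (3,6):dx=-4,dy=-8->C; (3,7):dx=-2,dy=-4->C; (4,5):dx=+6,dy=-10->D
  (4,6):dx=-1,dy=-12->C; (4,7):dx=+1,dy=-8->D; (5,6):dx=-7,dy=-2->C; (5,7):dx=-5,dy=+2->D
  (6,7):dx=+2,dy=+4->C
Step 2: C = 12, D = 9, total pairs = 21.
Step 3: tau = (C - D)/(n(n-1)/2) = (12 - 9)/21 = 0.142857.
Step 4: Exact two-sided p-value (enumerate n! = 5040 permutations of y under H0): p = 0.772619.
Step 5: alpha = 0.05. fail to reject H0.

tau_b = 0.1429 (C=12, D=9), p = 0.772619, fail to reject H0.


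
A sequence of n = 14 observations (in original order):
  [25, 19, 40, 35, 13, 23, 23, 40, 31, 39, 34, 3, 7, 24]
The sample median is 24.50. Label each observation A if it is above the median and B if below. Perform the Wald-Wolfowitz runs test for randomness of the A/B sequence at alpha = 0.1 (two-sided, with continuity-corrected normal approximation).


Step 1: Compute median = 24.50; label A = above, B = below.
Labels in order: ABAABBBAAAABBB  (n_A = 7, n_B = 7)
Step 2: Count runs R = 6.
Step 3: Under H0 (random ordering), E[R] = 2*n_A*n_B/(n_A+n_B) + 1 = 2*7*7/14 + 1 = 8.0000.
        Var[R] = 2*n_A*n_B*(2*n_A*n_B - n_A - n_B) / ((n_A+n_B)^2 * (n_A+n_B-1)) = 8232/2548 = 3.2308.
        SD[R] = 1.7974.
Step 4: Continuity-corrected z = (R + 0.5 - E[R]) / SD[R] = (6 + 0.5 - 8.0000) / 1.7974 = -0.8345.
Step 5: Two-sided p-value via normal approximation = 2*(1 - Phi(|z|)) = 0.403986.
Step 6: alpha = 0.1. fail to reject H0.

R = 6, z = -0.8345, p = 0.403986, fail to reject H0.


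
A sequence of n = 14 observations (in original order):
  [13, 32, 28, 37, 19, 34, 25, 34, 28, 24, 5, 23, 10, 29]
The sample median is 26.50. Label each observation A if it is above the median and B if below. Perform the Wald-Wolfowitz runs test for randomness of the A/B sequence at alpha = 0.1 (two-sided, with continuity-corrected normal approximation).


Step 1: Compute median = 26.50; label A = above, B = below.
Labels in order: BAAABABAABBBBA  (n_A = 7, n_B = 7)
Step 2: Count runs R = 8.
Step 3: Under H0 (random ordering), E[R] = 2*n_A*n_B/(n_A+n_B) + 1 = 2*7*7/14 + 1 = 8.0000.
        Var[R] = 2*n_A*n_B*(2*n_A*n_B - n_A - n_B) / ((n_A+n_B)^2 * (n_A+n_B-1)) = 8232/2548 = 3.2308.
        SD[R] = 1.7974.
Step 4: R = E[R], so z = 0 with no continuity correction.
Step 5: Two-sided p-value via normal approximation = 2*(1 - Phi(|z|)) = 1.000000.
Step 6: alpha = 0.1. fail to reject H0.

R = 8, z = 0.0000, p = 1.000000, fail to reject H0.


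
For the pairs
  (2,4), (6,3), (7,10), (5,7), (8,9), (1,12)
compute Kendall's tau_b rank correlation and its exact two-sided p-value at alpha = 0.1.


Step 1: Enumerate the 15 unordered pairs (i,j) with i<j and classify each by sign(x_j-x_i) * sign(y_j-y_i).
  (1,2):dx=+4,dy=-1->D; (1,3):dx=+5,dy=+6->C; (1,4):dx=+3,dy=+3->C; (1,5):dx=+6,dy=+5->C
  (1,6):dx=-1,dy=+8->D; (2,3):dx=+1,dy=+7->C; (2,4):dx=-1,dy=+4->D; (2,5):dx=+2,dy=+6->C
  (2,6):dx=-5,dy=+9->D; (3,4):dx=-2,dy=-3->C; (3,5):dx=+1,dy=-1->D; (3,6):dx=-6,dy=+2->D
  (4,5):dx=+3,dy=+2->C; (4,6):dx=-4,dy=+5->D; (5,6):dx=-7,dy=+3->D
Step 2: C = 7, D = 8, total pairs = 15.
Step 3: tau = (C - D)/(n(n-1)/2) = (7 - 8)/15 = -0.066667.
Step 4: Exact two-sided p-value (enumerate n! = 720 permutations of y under H0): p = 1.000000.
Step 5: alpha = 0.1. fail to reject H0.

tau_b = -0.0667 (C=7, D=8), p = 1.000000, fail to reject H0.


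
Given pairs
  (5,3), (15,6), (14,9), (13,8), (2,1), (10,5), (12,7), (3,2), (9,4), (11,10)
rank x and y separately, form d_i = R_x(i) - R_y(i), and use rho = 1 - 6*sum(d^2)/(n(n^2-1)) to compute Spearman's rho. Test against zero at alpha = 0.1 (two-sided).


Step 1: Rank x and y separately (midranks; no ties here).
rank(x): 5->3, 15->10, 14->9, 13->8, 2->1, 10->5, 12->7, 3->2, 9->4, 11->6
rank(y): 3->3, 6->6, 9->9, 8->8, 1->1, 5->5, 7->7, 2->2, 4->4, 10->10
Step 2: d_i = R_x(i) - R_y(i); compute d_i^2.
  (3-3)^2=0, (10-6)^2=16, (9-9)^2=0, (8-8)^2=0, (1-1)^2=0, (5-5)^2=0, (7-7)^2=0, (2-2)^2=0, (4-4)^2=0, (6-10)^2=16
sum(d^2) = 32.
Step 3: rho = 1 - 6*32 / (10*(10^2 - 1)) = 1 - 192/990 = 0.806061.
Step 4: Under H0, t = rho * sqrt((n-2)/(1-rho^2)) = 3.8522 ~ t(8).
Step 5: Two-sided p-value from the t-distribution with 8 df = 0.004862.
Step 6: alpha = 0.1. reject H0.

rho = 0.8061, p = 0.004862, reject H0 at alpha = 0.1.


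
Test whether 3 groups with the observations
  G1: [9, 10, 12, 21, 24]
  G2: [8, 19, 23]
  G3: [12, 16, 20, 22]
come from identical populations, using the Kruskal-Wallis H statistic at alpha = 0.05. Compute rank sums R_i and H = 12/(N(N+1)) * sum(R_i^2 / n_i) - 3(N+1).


Step 1: Combine all N = 12 observations and assign midranks.
sorted (value, group, rank): (8,G2,1), (9,G1,2), (10,G1,3), (12,G1,4.5), (12,G3,4.5), (16,G3,6), (19,G2,7), (20,G3,8), (21,G1,9), (22,G3,10), (23,G2,11), (24,G1,12)
Step 2: Sum ranks within each group.
R_1 = 30.5 (n_1 = 5)
R_2 = 19 (n_2 = 3)
R_3 = 28.5 (n_3 = 4)
Step 3: H = 12/(N(N+1)) * sum(R_i^2/n_i) - 3(N+1)
     = 12/(12*13) * (30.5^2/5 + 19^2/3 + 28.5^2/4) - 3*13
     = 0.076923 * 509.446 - 39
     = 0.188141.
Step 4: Ties present; correction factor C = 1 - 6/(12^3 - 12) = 0.996503. Corrected H = 0.188141 / 0.996503 = 0.188801.
Step 5: Under H0, H ~ chi^2(2); p-value = 0.909918.
Step 6: alpha = 0.05. fail to reject H0.

H = 0.1888, df = 2, p = 0.909918, fail to reject H0.


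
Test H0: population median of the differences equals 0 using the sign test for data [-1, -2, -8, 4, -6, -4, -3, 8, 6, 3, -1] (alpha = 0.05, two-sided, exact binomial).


Step 1: Discard zero differences. Original n = 11; n_eff = number of nonzero differences = 11.
Nonzero differences (with sign): -1, -2, -8, +4, -6, -4, -3, +8, +6, +3, -1
Step 2: Count signs: positive = 4, negative = 7.
Step 3: Under H0: P(positive) = 0.5, so the number of positives S ~ Bin(11, 0.5).
Step 4: Two-sided exact p-value = sum of Bin(11,0.5) probabilities at or below the observed probability = 0.548828.
Step 5: alpha = 0.05. fail to reject H0.

n_eff = 11, pos = 4, neg = 7, p = 0.548828, fail to reject H0.


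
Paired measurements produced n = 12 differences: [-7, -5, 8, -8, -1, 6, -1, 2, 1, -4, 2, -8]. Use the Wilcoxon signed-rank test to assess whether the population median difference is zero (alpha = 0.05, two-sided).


Step 1: Drop any zero differences (none here) and take |d_i|.
|d| = [7, 5, 8, 8, 1, 6, 1, 2, 1, 4, 2, 8]
Step 2: Midrank |d_i| (ties get averaged ranks).
ranks: |7|->9, |5|->7, |8|->11, |8|->11, |1|->2, |6|->8, |1|->2, |2|->4.5, |1|->2, |4|->6, |2|->4.5, |8|->11
Step 3: Attach original signs; sum ranks with positive sign and with negative sign.
W+ = 11 + 8 + 4.5 + 2 + 4.5 = 30
W- = 9 + 7 + 11 + 2 + 2 + 6 + 11 = 48
(Check: W+ + W- = 78 should equal n(n+1)/2 = 78.)
Step 4: Test statistic W = min(W+, W-) = 30.
Step 5: Ties in |d|, so use the tie-corrected normal approximation.
        E[W] = n(n+1)/4 = 12*13/4 = 39.
        Tie groups: |d|=1 (t=3), |d|=2 (t=2), |d|=8 (t=3); sum(t^3 - t) = 54.
        Var[W] = n(n+1)(2n+1)/24 - sum(t^3-t)/48 = 3900/24 - 54/48 = 161.375.
        z = (W - E[W]) / sqrt(Var[W]) = (30 - 39) / 12.7033 = -0.7085.
        Two-sided p = 2*Phi(z) = 0.478650.
Step 6: alpha = 0.05. fail to reject H0.

W+ = 30, W- = 48, W = min = 30, p = 0.478650, fail to reject H0.


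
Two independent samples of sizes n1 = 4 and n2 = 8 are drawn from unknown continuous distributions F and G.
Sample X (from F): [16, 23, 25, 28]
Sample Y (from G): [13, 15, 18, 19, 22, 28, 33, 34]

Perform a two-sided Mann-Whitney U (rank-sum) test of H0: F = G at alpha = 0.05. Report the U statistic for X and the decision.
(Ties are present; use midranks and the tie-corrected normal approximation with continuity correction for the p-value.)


Step 1: Combine and sort all 12 observations; assign midranks.
sorted (value, group): (13,Y), (15,Y), (16,X), (18,Y), (19,Y), (22,Y), (23,X), (25,X), (28,X), (28,Y), (33,Y), (34,Y)
ranks: 13->1, 15->2, 16->3, 18->4, 19->5, 22->6, 23->7, 25->8, 28->9.5, 28->9.5, 33->11, 34->12
Step 2: Rank sum for X: R1 = 3 + 7 + 8 + 9.5 = 27.5.
Step 3: U_X = R1 - n1(n1+1)/2 = 27.5 - 4*5/2 = 27.5 - 10 = 17.5.
       U_Y = n1*n2 - U_X = 32 - 17.5 = 14.5.
Step 4: Ties are present, so use the tie-corrected normal approximation (with continuity correction) for the p-value.
Step 5: p-value = 0.864901; compare to alpha = 0.05. fail to reject H0.

U_X = 17.5, p = 0.864901, fail to reject H0 at alpha = 0.05.


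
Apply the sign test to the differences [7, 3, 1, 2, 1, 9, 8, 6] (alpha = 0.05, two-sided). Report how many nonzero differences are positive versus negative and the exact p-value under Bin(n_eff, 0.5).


Step 1: Discard zero differences. Original n = 8; n_eff = number of nonzero differences = 8.
Nonzero differences (with sign): +7, +3, +1, +2, +1, +9, +8, +6
Step 2: Count signs: positive = 8, negative = 0.
Step 3: Under H0: P(positive) = 0.5, so the number of positives S ~ Bin(8, 0.5).
Step 4: Two-sided exact p-value = sum of Bin(8,0.5) probabilities at or below the observed probability = 0.007812.
Step 5: alpha = 0.05. reject H0.

n_eff = 8, pos = 8, neg = 0, p = 0.007812, reject H0.


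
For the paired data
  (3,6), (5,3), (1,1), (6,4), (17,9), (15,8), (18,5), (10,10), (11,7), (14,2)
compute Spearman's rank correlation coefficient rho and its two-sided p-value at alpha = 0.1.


Step 1: Rank x and y separately (midranks; no ties here).
rank(x): 3->2, 5->3, 1->1, 6->4, 17->9, 15->8, 18->10, 10->5, 11->6, 14->7
rank(y): 6->6, 3->3, 1->1, 4->4, 9->9, 8->8, 5->5, 10->10, 7->7, 2->2
Step 2: d_i = R_x(i) - R_y(i); compute d_i^2.
  (2-6)^2=16, (3-3)^2=0, (1-1)^2=0, (4-4)^2=0, (9-9)^2=0, (8-8)^2=0, (10-5)^2=25, (5-10)^2=25, (6-7)^2=1, (7-2)^2=25
sum(d^2) = 92.
Step 3: rho = 1 - 6*92 / (10*(10^2 - 1)) = 1 - 552/990 = 0.442424.
Step 4: Under H0, t = rho * sqrt((n-2)/(1-rho^2)) = 1.3954 ~ t(8).
Step 5: Two-sided p-value from the t-distribution with 8 df = 0.200423.
Step 6: alpha = 0.1. fail to reject H0.

rho = 0.4424, p = 0.200423, fail to reject H0 at alpha = 0.1.


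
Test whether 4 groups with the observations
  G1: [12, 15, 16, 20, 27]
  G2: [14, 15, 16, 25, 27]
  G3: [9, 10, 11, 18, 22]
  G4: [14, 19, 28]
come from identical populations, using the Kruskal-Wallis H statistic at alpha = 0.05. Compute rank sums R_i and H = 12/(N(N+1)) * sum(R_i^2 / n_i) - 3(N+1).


Step 1: Combine all N = 18 observations and assign midranks.
sorted (value, group, rank): (9,G3,1), (10,G3,2), (11,G3,3), (12,G1,4), (14,G2,5.5), (14,G4,5.5), (15,G1,7.5), (15,G2,7.5), (16,G1,9.5), (16,G2,9.5), (18,G3,11), (19,G4,12), (20,G1,13), (22,G3,14), (25,G2,15), (27,G1,16.5), (27,G2,16.5), (28,G4,18)
Step 2: Sum ranks within each group.
R_1 = 50.5 (n_1 = 5)
R_2 = 54 (n_2 = 5)
R_3 = 31 (n_3 = 5)
R_4 = 35.5 (n_4 = 3)
Step 3: H = 12/(N(N+1)) * sum(R_i^2/n_i) - 3(N+1)
     = 12/(18*19) * (50.5^2/5 + 54^2/5 + 31^2/5 + 35.5^2/3) - 3*19
     = 0.035088 * 1705.53 - 57
     = 2.843275.
Step 4: Ties present; correction factor C = 1 - 24/(18^3 - 18) = 0.995872. Corrected H = 2.843275 / 0.995872 = 2.855060.
Step 5: Under H0, H ~ chi^2(3); p-value = 0.414516.
Step 6: alpha = 0.05. fail to reject H0.

H = 2.8551, df = 3, p = 0.414516, fail to reject H0.


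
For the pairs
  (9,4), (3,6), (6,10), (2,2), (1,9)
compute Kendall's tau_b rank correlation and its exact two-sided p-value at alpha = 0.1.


Step 1: Enumerate the 10 unordered pairs (i,j) with i<j and classify each by sign(x_j-x_i) * sign(y_j-y_i).
  (1,2):dx=-6,dy=+2->D; (1,3):dx=-3,dy=+6->D; (1,4):dx=-7,dy=-2->C; (1,5):dx=-8,dy=+5->D
  (2,3):dx=+3,dy=+4->C; (2,4):dx=-1,dy=-4->C; (2,5):dx=-2,dy=+3->D; (3,4):dx=-4,dy=-8->C
  (3,5):dx=-5,dy=-1->C; (4,5):dx=-1,dy=+7->D
Step 2: C = 5, D = 5, total pairs = 10.
Step 3: tau = (C - D)/(n(n-1)/2) = (5 - 5)/10 = 0.000000.
Step 4: Exact two-sided p-value (enumerate n! = 120 permutations of y under H0): p = 1.000000.
Step 5: alpha = 0.1. fail to reject H0.

tau_b = 0.0000 (C=5, D=5), p = 1.000000, fail to reject H0.


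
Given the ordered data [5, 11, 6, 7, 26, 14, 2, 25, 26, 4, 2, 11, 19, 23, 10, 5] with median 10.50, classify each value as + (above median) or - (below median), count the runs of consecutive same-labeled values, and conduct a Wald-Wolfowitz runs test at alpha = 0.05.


Step 1: Compute median = 10.50; label A = above, B = below.
Labels in order: BABBAABAABBAAABB  (n_A = 8, n_B = 8)
Step 2: Count runs R = 9.
Step 3: Under H0 (random ordering), E[R] = 2*n_A*n_B/(n_A+n_B) + 1 = 2*8*8/16 + 1 = 9.0000.
        Var[R] = 2*n_A*n_B*(2*n_A*n_B - n_A - n_B) / ((n_A+n_B)^2 * (n_A+n_B-1)) = 14336/3840 = 3.7333.
        SD[R] = 1.9322.
Step 4: R = E[R], so z = 0 with no continuity correction.
Step 5: Two-sided p-value via normal approximation = 2*(1 - Phi(|z|)) = 1.000000.
Step 6: alpha = 0.05. fail to reject H0.

R = 9, z = 0.0000, p = 1.000000, fail to reject H0.


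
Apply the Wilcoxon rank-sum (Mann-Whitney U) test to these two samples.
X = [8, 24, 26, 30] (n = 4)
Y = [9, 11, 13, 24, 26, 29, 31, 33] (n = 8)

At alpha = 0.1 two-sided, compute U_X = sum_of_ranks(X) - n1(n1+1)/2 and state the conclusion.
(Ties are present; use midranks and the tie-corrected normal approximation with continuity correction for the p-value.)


Step 1: Combine and sort all 12 observations; assign midranks.
sorted (value, group): (8,X), (9,Y), (11,Y), (13,Y), (24,X), (24,Y), (26,X), (26,Y), (29,Y), (30,X), (31,Y), (33,Y)
ranks: 8->1, 9->2, 11->3, 13->4, 24->5.5, 24->5.5, 26->7.5, 26->7.5, 29->9, 30->10, 31->11, 33->12
Step 2: Rank sum for X: R1 = 1 + 5.5 + 7.5 + 10 = 24.
Step 3: U_X = R1 - n1(n1+1)/2 = 24 - 4*5/2 = 24 - 10 = 14.
       U_Y = n1*n2 - U_X = 32 - 14 = 18.
Step 4: Ties are present, so use the tie-corrected normal approximation (with continuity correction) for the p-value.
Step 5: p-value = 0.798215; compare to alpha = 0.1. fail to reject H0.

U_X = 14, p = 0.798215, fail to reject H0 at alpha = 0.1.


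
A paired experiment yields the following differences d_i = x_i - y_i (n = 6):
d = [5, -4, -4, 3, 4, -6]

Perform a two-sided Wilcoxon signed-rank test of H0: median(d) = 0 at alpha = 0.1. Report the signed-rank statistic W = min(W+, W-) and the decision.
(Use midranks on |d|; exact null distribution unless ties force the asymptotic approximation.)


Step 1: Drop any zero differences (none here) and take |d_i|.
|d| = [5, 4, 4, 3, 4, 6]
Step 2: Midrank |d_i| (ties get averaged ranks).
ranks: |5|->5, |4|->3, |4|->3, |3|->1, |4|->3, |6|->6
Step 3: Attach original signs; sum ranks with positive sign and with negative sign.
W+ = 5 + 1 + 3 = 9
W- = 3 + 3 + 6 = 12
(Check: W+ + W- = 21 should equal n(n+1)/2 = 21.)
Step 4: Test statistic W = min(W+, W-) = 9.
Step 5: Ties in |d|, so use the tie-corrected normal approximation.
        E[W] = n(n+1)/4 = 6*7/4 = 10.5.
        Tie groups: |d|=4 (t=3); sum(t^3 - t) = 24.
        Var[W] = n(n+1)(2n+1)/24 - sum(t^3-t)/48 = 546/24 - 24/48 = 22.25.
        z = (W - E[W]) / sqrt(Var[W]) = (9 - 10.5) / 4.7170 = -0.3180.
        Two-sided p = 2*Phi(z) = 0.750485.
Step 6: alpha = 0.1. fail to reject H0.

W+ = 9, W- = 12, W = min = 9, p = 0.750485, fail to reject H0.


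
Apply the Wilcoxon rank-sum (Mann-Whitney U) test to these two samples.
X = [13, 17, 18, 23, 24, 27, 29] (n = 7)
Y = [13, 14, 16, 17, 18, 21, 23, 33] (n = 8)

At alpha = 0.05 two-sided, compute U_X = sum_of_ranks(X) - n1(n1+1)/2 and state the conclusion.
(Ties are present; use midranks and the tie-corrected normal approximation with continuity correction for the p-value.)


Step 1: Combine and sort all 15 observations; assign midranks.
sorted (value, group): (13,X), (13,Y), (14,Y), (16,Y), (17,X), (17,Y), (18,X), (18,Y), (21,Y), (23,X), (23,Y), (24,X), (27,X), (29,X), (33,Y)
ranks: 13->1.5, 13->1.5, 14->3, 16->4, 17->5.5, 17->5.5, 18->7.5, 18->7.5, 21->9, 23->10.5, 23->10.5, 24->12, 27->13, 29->14, 33->15
Step 2: Rank sum for X: R1 = 1.5 + 5.5 + 7.5 + 10.5 + 12 + 13 + 14 = 64.
Step 3: U_X = R1 - n1(n1+1)/2 = 64 - 7*8/2 = 64 - 28 = 36.
       U_Y = n1*n2 - U_X = 56 - 36 = 20.
Step 4: Ties are present, so use the tie-corrected normal approximation (with continuity correction) for the p-value.
Step 5: p-value = 0.383714; compare to alpha = 0.05. fail to reject H0.

U_X = 36, p = 0.383714, fail to reject H0 at alpha = 0.05.
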